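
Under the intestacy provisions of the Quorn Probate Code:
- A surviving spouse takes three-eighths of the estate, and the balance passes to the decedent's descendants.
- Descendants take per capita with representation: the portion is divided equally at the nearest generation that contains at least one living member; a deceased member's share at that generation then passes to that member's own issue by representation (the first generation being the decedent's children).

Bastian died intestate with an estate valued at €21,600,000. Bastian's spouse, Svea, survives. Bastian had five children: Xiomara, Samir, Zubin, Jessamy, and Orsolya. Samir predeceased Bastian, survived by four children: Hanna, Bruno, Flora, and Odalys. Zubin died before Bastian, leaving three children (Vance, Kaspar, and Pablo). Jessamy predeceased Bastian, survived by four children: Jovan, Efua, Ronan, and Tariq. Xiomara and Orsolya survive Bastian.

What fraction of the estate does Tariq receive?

Svea takes three-eighths of €21,600,000 = €8,100,000. The remaining €13,500,000 passes to the descendants.
The descendants' portion (€13,500,000) is divided into 5 shares of €2,700,000: Xiomara and Orsolya each take €2,700,000; Samir's €2,700,000 share passes to Samir's issue; Zubin's €2,700,000 share passes to Zubin's issue; Jessamy's €2,700,000 share passes to Jessamy's issue.
Samir's share (€2,700,000) is divided into 4 shares of €675,000: Hanna, Bruno, Flora, and Odalys each take €675,000.
Zubin's share (€2,700,000) is divided into 3 shares of €900,000: Vance, Kaspar, and Pablo each take €900,000.
Jessamy's share (€2,700,000) is divided into 4 shares of €675,000: Jovan, Efua, Ronan, and Tariq each take €675,000.

Tariq receives 1/32 of the estate.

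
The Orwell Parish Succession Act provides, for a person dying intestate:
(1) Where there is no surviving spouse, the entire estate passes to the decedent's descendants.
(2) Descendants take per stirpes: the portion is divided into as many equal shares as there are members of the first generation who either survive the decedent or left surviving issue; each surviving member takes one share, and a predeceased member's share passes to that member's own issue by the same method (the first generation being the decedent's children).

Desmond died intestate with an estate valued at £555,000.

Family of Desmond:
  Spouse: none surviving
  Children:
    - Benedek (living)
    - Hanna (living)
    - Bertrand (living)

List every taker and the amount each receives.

Benedek: £185,000; Hanna: £185,000; Bertrand: £185,000

The entire £555,000 passes to the descendants.
That amount (£555,000) is divided into 3 shares of £185,000: Benedek, Hanna, and Bertrand each take £185,000.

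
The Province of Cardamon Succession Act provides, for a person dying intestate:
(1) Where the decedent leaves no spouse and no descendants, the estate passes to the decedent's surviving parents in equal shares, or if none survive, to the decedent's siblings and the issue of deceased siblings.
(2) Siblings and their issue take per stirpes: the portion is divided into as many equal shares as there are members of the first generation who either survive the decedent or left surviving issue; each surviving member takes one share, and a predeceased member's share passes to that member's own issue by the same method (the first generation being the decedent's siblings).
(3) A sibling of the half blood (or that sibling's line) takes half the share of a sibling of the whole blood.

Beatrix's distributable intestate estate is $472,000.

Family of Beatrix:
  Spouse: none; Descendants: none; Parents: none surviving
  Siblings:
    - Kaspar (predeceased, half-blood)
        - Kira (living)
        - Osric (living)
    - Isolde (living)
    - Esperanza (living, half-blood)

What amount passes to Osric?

Osric receives $59,000.

The entire $472,000 passes to the siblings and their issue.
Counting each half-blood sibling's line as half a unit, there are 2 units in $472,000, so one unit is $236,000. Whole-blood lines (Isolde) take $236,000 each; half-blood lines (Kaspar and Esperanza) take $118,000 each.
Kaspar's share ($118,000) is divided into 2 shares of $59,000: Kira and Osric each take $59,000.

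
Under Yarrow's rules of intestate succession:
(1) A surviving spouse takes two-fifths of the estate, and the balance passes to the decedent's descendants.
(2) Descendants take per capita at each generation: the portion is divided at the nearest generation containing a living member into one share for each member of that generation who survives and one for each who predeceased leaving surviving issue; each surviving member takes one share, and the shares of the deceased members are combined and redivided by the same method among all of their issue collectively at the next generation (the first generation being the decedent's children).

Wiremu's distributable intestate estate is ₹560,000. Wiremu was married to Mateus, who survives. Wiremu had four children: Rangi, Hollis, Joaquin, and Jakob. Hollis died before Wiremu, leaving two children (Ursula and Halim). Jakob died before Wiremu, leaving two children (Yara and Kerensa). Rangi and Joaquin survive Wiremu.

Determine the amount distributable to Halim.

Halim receives ₹42,000.

Mateus takes two-fifths of ₹560,000 = ₹224,000. The remaining ₹336,000 passes to the descendants.
The descendants' portion (₹336,000) is divided at the children's generation into 4 shares of ₹84,000. Rangi and Joaquin each take ₹84,000. The 2 shares of the deceased (Hollis and Jakob) are combined into a pool of ₹168,000.
That pool (₹168,000) is divided at the grandchildren's generation equally among Ursula, Halim, Yara, and Kerensa: ₹42,000 each.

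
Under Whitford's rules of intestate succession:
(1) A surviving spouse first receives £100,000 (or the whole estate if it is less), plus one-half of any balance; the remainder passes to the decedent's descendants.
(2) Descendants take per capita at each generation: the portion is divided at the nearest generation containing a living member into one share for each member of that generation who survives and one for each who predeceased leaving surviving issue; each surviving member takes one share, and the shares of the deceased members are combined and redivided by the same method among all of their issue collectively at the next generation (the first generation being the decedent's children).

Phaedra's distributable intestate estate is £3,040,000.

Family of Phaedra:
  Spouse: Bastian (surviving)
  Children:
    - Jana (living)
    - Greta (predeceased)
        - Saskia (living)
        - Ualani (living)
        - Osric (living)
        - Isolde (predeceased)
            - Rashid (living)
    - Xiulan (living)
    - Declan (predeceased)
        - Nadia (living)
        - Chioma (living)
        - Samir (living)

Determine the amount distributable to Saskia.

Saskia receives £105,000.

Bastian first takes £100,000, leaving a balance of £2,940,000. Bastian then takes one-half of the balance (£1,470,000), for a total of £1,570,000. The remaining £1,470,000 passes to the descendants.
The descendants' portion (£1,470,000) is divided at the children's generation into 4 shares of £367,500. Jana and Xiulan each take £367,500. The 2 shares of the deceased (Greta and Declan) are combined into a pool of £735,000.
That pool (£735,000) is divided at the grandchildren's generation into 7 shares of £105,000. Saskia, Ualani, Osric, Nadia, Chioma, and Samir each take £105,000. The remaining share for the deceased Isolde (£105,000) is carried to the next generation.
That pool (£105,000) passes entirely to Rashid, the sole taker at the great-grandchildren's generation.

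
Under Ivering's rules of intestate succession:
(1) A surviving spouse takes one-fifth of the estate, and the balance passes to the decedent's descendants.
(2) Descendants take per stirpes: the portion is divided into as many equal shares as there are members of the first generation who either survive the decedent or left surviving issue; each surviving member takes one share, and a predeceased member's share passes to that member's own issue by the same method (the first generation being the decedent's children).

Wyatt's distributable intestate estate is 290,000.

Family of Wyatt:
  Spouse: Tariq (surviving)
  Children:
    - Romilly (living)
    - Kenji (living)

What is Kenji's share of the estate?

Kenji receives 116,000.

Tariq takes one-fifth of 290,000 = 58,000. The remaining 232,000 passes to the descendants.
The descendants' portion (232,000) is divided into 2 shares of 116,000: Romilly and Kenji each take 116,000.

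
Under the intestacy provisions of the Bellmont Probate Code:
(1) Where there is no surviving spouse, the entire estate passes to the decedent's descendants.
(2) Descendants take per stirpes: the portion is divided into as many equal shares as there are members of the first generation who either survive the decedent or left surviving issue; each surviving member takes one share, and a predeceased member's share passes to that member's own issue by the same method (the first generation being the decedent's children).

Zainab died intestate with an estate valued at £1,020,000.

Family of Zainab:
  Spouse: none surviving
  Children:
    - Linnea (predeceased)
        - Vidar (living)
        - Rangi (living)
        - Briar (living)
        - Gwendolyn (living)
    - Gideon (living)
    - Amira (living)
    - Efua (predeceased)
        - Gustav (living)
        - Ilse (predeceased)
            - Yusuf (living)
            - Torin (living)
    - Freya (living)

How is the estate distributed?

The entire £1,020,000 passes to the descendants.
That amount (£1,020,000) is divided into 5 shares of £204,000: Gideon, Amira, and Freya each take £204,000; Linnea's £204,000 share passes to Linnea's issue; Efua's £204,000 share passes to Efua's issue.
Linnea's share (£204,000) is divided into 4 shares of £51,000: Vidar, Rangi, Briar, and Gwendolyn each take £51,000.
Efua's share (£204,000) is divided into 2 shares of £102,000: Gustav takes £102,000; Ilse's £102,000 share passes to Ilse's issue.
Ilse's share (£102,000) is divided into 2 shares of £51,000: Yusuf and Torin each take £51,000.

Vidar: £51,000; Rangi: £51,000; Briar: £51,000; Gwendolyn: £51,000; Gideon: £204,000; Amira: £204,000; Gustav: £102,000; Yusuf: £51,000; Torin: £51,000; Freya: £204,000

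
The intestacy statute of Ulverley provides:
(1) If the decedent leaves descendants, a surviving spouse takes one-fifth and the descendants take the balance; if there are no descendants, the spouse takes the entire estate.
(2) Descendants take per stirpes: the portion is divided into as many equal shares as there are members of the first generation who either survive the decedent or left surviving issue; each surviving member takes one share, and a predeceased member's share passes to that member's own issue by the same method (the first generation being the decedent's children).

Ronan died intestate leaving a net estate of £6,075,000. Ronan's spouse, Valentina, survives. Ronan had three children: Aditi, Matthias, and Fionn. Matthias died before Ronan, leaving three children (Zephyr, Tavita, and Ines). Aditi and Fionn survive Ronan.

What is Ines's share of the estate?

Ines receives £540,000.

Valentina takes one-fifth of £6,075,000 = £1,215,000. The remaining £4,860,000 passes to the descendants.
The descendants' portion (£4,860,000) is divided into 3 shares of £1,620,000: Aditi and Fionn each take £1,620,000; Matthias's £1,620,000 share passes to Matthias's issue.
Matthias's share (£1,620,000) is divided into 3 shares of £540,000: Zephyr, Tavita, and Ines each take £540,000.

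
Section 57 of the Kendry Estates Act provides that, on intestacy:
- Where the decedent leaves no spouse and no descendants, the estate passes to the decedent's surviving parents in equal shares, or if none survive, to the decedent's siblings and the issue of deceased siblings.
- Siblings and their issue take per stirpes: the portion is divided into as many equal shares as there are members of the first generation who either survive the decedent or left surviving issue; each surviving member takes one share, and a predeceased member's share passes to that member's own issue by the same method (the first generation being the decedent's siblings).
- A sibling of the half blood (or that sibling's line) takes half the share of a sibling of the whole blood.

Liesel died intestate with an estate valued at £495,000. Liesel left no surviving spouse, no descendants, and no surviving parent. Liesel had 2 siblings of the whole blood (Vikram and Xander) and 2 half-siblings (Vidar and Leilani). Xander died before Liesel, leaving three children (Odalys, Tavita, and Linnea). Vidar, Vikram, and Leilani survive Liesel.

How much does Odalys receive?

Odalys receives £55,000.

The entire £495,000 passes to the siblings and their issue.
Counting each half-blood sibling's line as half a unit, there are 3 units in £495,000, so one unit is £165,000. Whole-blood lines (Vikram and Xander) take £165,000 each; half-blood lines (Vidar and Leilani) take £82,500 each.
Xander's share (£165,000) is divided into 3 shares of £55,000: Odalys, Tavita, and Linnea each take £55,000.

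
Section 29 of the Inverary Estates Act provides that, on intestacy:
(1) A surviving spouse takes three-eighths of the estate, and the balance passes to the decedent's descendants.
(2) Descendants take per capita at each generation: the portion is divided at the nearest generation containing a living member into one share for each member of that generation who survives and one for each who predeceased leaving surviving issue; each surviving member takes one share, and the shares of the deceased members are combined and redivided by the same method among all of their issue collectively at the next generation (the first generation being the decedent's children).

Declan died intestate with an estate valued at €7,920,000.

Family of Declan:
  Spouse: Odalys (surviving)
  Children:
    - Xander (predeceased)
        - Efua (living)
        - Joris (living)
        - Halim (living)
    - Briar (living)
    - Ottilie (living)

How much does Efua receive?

Odalys takes three-eighths of €7,920,000 = €2,970,000. The remaining €4,950,000 passes to the descendants.
The descendants' portion (€4,950,000) is divided at the children's generation into 3 shares of €1,650,000. Briar and Ottilie each take €1,650,000. The remaining share for the deceased Xander (€1,650,000) is carried to the next generation.
That pool (€1,650,000) is divided at the grandchildren's generation equally among Efua, Joris, and Halim: €550,000 each.

Efua receives €550,000.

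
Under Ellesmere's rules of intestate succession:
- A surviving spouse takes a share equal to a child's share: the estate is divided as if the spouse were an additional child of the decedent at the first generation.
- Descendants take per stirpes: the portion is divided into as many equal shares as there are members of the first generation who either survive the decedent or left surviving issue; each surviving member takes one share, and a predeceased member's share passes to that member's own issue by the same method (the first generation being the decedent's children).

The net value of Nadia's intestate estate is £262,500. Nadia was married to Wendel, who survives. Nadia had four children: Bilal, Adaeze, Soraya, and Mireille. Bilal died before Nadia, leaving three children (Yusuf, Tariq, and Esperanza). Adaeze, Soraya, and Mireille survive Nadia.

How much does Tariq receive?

Tariq receives £17,500.

The spouse counts as an additional share at the children's level, so there are 5 primary shares of £52,500. Wendel takes one such share (£52,500).
The children's combined portion (£210,000) is divided into 4 shares of £52,500: Adaeze, Soraya, and Mireille each take £52,500; Bilal's £52,500 share passes to Bilal's issue.
Bilal's share (£52,500) is divided into 3 shares of £17,500: Yusuf, Tariq, and Esperanza each take £17,500.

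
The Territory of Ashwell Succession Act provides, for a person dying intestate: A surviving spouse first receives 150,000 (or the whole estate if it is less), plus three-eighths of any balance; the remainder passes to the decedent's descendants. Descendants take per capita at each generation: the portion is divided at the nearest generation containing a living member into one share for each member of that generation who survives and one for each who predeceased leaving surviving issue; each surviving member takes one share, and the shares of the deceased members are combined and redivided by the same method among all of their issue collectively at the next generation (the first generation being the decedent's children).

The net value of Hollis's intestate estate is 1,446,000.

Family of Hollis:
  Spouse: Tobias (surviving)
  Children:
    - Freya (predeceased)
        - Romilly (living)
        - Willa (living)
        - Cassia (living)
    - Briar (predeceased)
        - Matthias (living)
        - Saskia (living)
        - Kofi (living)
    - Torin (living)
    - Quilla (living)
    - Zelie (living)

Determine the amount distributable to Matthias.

Tobias first takes 150,000, leaving a balance of 1,296,000. Tobias then takes three-eighths of the balance (486,000), for a total of 636,000. The remaining 810,000 passes to the descendants.
The descendants' portion (810,000) is divided at the children's generation into 5 shares of 162,000. Torin, Quilla, and Zelie each take 162,000. The 2 shares of the deceased (Freya and Briar) are combined into a pool of 324,000.
That pool (324,000) is divided at the grandchildren's generation equally among Romilly, Willa, Cassia, Matthias, Saskia, and Kofi: 54,000 each.

Matthias receives 54,000.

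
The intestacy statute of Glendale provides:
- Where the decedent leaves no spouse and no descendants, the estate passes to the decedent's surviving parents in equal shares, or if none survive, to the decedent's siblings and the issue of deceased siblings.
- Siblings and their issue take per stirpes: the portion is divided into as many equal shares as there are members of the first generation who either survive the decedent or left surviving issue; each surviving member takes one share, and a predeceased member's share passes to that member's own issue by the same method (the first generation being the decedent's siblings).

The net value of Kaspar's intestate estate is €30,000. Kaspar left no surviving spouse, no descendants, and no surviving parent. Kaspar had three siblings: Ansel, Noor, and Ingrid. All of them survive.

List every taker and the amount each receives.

The entire €30,000 passes to the siblings and their issue.
That amount (€30,000) is divided into 3 shares of €10,000: Ansel, Noor, and Ingrid each take €10,000.

Ansel: €10,000; Noor: €10,000; Ingrid: €10,000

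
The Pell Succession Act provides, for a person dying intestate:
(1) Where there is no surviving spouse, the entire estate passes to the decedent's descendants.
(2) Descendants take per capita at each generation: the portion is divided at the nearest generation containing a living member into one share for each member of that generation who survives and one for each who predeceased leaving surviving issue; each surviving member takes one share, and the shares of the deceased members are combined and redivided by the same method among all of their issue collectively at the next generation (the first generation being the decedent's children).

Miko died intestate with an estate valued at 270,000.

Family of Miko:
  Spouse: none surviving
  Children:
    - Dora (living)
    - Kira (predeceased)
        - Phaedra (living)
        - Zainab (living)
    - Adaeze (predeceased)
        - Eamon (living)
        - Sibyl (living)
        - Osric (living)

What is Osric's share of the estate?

The entire 270,000 passes to the descendants.
That amount (270,000) is divided at the children's generation into 3 shares of 90,000. Dora takes 90,000. The 2 shares of the deceased (Kira and Adaeze) are combined into a pool of 180,000.
That pool (180,000) is divided at the grandchildren's generation equally among Phaedra, Zainab, Eamon, Sibyl, and Osric: 36,000 each.

Osric receives 36,000.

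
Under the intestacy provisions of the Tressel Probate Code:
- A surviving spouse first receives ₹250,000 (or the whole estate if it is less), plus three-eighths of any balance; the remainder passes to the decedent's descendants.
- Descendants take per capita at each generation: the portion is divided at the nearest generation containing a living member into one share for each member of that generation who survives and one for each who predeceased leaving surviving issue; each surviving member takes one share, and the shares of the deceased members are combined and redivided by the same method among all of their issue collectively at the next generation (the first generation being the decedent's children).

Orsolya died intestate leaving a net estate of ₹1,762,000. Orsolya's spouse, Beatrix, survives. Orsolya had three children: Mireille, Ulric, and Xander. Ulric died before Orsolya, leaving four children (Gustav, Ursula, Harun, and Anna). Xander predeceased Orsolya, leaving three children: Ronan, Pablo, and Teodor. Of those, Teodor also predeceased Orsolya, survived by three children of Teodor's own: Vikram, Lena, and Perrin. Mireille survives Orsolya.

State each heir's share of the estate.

Beatrix first takes ₹250,000, leaving a balance of ₹1,512,000. Beatrix then takes three-eighths of the balance (₹567,000), for a total of ₹817,000. The remaining ₹945,000 passes to the descendants.
The descendants' portion (₹945,000) is divided at the children's generation into 3 shares of ₹315,000. Mireille takes ₹315,000. The 2 shares of the deceased (Ulric and Xander) are combined into a pool of ₹630,000.
That pool (₹630,000) is divided at the grandchildren's generation into 7 shares of ₹90,000. Gustav, Ursula, Harun, Anna, Ronan, and Pablo each take ₹90,000. The remaining share for the deceased Teodor (₹90,000) is carried to the next generation.
That pool (₹90,000) is divided at the great-grandchildren's generation equally among Vikram, Lena, and Perrin: ₹30,000 each.

Beatrix: ₹817,000; Mireille: ₹315,000; Gustav: ₹90,000; Ursula: ₹90,000; Harun: ₹90,000; Anna: ₹90,000; Ronan: ₹90,000; Pablo: ₹90,000; Vikram: ₹30,000; Lena: ₹30,000; Perrin: ₹30,000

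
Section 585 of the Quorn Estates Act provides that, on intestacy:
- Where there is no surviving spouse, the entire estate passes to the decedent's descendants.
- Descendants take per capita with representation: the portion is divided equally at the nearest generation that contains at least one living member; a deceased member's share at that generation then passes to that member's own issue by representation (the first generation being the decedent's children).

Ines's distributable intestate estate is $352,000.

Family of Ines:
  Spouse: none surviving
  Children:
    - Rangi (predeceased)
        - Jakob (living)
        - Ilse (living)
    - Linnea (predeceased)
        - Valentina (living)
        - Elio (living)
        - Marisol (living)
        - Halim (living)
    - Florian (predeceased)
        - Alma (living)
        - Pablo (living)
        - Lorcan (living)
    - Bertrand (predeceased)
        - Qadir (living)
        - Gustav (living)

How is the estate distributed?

Jakob: $32,000; Ilse: $32,000; Valentina: $32,000; Elio: $32,000; Marisol: $32,000; Halim: $32,000; Alma: $32,000; Pablo: $32,000; Lorcan: $32,000; Qadir: $32,000; Gustav: $32,000

The entire $352,000 passes to the descendants.
No child survives, so the initial division is made at the grandchildren's generation.
That amount ($352,000) is divided into 11 shares of $32,000: Jakob, Ilse, Valentina, Elio, Marisol, Halim, Alma, Pablo, Lorcan, Qadir, and Gustav each take $32,000.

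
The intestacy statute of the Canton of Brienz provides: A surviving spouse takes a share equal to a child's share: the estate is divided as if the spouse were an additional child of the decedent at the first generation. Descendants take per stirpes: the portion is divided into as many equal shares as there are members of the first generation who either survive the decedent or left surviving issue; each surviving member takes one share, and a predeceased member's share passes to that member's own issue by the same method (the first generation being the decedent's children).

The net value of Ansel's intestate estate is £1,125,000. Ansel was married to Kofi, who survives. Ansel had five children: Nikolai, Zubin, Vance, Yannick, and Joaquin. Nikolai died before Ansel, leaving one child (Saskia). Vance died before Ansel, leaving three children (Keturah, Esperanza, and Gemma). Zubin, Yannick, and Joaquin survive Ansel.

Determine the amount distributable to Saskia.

The spouse counts as an additional share at the children's level, so there are 6 primary shares of £187,500. Kofi takes one such share (£187,500).
The children's combined portion (£937,500) is divided into 5 shares of £187,500: Zubin, Yannick, and Joaquin each take £187,500; Nikolai's £187,500 share passes to Nikolai's issue; Vance's £187,500 share passes to Vance's issue.
Nikolai's share (£187,500) passes entirely to Saskia.
Vance's share (£187,500) is divided into 3 shares of £62,500: Keturah, Esperanza, and Gemma each take £62,500.

Saskia receives £187,500.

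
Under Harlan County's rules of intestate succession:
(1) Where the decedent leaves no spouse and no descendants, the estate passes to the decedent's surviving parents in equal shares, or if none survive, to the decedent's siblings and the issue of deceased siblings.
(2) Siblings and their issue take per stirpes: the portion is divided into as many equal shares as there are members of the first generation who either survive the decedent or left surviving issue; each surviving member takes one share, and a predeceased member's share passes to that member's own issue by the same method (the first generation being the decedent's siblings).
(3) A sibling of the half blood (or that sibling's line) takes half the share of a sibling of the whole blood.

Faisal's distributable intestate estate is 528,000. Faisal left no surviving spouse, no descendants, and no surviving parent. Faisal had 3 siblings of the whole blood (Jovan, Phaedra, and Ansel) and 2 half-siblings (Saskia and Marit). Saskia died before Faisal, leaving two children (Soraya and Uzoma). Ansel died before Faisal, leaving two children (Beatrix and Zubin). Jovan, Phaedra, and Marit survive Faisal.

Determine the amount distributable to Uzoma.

The entire 528,000 passes to the siblings and their issue.
Counting each half-blood sibling's line as half a unit, there are 4 units in 528,000, so one unit is 132,000. Whole-blood lines (Jovan, Phaedra, and Ansel) take 132,000 each; half-blood lines (Saskia and Marit) take 66,000 each.
Saskia's share (66,000) is divided into 2 shares of 33,000: Soraya and Uzoma each take 33,000.
Ansel's share (132,000) is divided into 2 shares of 66,000: Beatrix and Zubin each take 66,000.

Uzoma receives 33,000.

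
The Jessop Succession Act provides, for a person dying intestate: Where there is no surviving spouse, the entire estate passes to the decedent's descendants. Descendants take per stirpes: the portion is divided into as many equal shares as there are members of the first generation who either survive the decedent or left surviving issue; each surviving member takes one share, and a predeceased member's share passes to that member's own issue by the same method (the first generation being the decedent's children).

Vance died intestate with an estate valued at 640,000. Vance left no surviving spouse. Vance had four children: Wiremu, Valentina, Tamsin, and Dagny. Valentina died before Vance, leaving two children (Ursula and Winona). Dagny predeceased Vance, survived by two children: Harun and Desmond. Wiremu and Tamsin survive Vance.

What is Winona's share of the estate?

Winona receives 80,000.

The entire 640,000 passes to the descendants.
That amount (640,000) is divided into 4 shares of 160,000: Wiremu and Tamsin each take 160,000; Valentina's 160,000 share passes to Valentina's issue; Dagny's 160,000 share passes to Dagny's issue.
Valentina's share (160,000) is divided into 2 shares of 80,000: Ursula and Winona each take 80,000.
Dagny's share (160,000) is divided into 2 shares of 80,000: Harun and Desmond each take 80,000.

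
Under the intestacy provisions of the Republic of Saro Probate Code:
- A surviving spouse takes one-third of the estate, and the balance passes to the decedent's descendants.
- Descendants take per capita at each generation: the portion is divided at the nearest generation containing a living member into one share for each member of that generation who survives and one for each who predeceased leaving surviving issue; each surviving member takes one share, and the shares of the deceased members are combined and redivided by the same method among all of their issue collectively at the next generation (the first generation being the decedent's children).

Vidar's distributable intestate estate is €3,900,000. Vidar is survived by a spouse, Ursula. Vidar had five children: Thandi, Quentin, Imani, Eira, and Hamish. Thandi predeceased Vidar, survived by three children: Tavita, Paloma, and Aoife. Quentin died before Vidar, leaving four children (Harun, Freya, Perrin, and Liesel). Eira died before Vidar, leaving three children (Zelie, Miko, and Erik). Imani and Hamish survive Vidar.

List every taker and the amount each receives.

Ursula takes one-third of €3,900,000 = €1,300,000. The remaining €2,600,000 passes to the descendants.
The descendants' portion (€2,600,000) is divided at the children's generation into 5 shares of €520,000. Imani and Hamish each take €520,000. The 3 shares of the deceased (Thandi, Quentin, and Eira) are combined into a pool of €1,560,000.
That pool (€1,560,000) is divided at the grandchildren's generation equally among Tavita, Paloma, Aoife, Harun, Freya, Perrin, Liesel, Zelie, Miko, and Erik: €156,000 each.

Ursula: €1,300,000; Tavita: €156,000; Paloma: €156,000; Aoife: €156,000; Harun: €156,000; Freya: €156,000; Perrin: €156,000; Liesel: €156,000; Imani: €520,000; Zelie: €156,000; Miko: €156,000; Erik: €156,000; Hamish: €520,000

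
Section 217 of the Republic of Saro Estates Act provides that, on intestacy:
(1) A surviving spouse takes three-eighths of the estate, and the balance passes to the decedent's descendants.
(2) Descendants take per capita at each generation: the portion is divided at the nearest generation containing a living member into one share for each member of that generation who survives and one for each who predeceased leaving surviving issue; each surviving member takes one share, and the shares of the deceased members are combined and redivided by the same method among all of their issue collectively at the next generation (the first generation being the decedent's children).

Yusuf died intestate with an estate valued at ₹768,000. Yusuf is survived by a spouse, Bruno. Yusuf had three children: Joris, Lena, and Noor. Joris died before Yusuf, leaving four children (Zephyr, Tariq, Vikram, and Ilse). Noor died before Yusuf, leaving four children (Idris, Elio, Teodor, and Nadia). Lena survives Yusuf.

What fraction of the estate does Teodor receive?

Teodor receives 5/96 of the estate.

Bruno takes three-eighths of ₹768,000 = ₹288,000. The remaining ₹480,000 passes to the descendants.
The descendants' portion (₹480,000) is divided at the children's generation into 3 shares of ₹160,000. Lena takes ₹160,000. The 2 shares of the deceased (Joris and Noor) are combined into a pool of ₹320,000.
That pool (₹320,000) is divided at the grandchildren's generation equally among Zephyr, Tariq, Vikram, Ilse, Idris, Elio, Teodor, and Nadia: ₹40,000 each.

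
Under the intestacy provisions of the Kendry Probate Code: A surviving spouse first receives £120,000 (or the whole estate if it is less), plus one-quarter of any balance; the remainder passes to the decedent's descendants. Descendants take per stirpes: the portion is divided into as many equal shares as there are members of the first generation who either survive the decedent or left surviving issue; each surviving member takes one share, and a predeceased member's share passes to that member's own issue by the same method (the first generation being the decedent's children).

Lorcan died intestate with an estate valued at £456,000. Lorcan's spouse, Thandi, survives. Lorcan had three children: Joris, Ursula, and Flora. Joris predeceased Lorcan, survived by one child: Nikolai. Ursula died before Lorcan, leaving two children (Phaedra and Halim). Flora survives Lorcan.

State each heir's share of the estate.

Thandi first takes £120,000, leaving a balance of £336,000. Thandi then takes one-quarter of the balance (£84,000), for a total of £204,000. The remaining £252,000 passes to the descendants.
The descendants' portion (£252,000) is divided into 3 shares of £84,000: Flora takes £84,000; Joris's £84,000 share passes to Joris's issue; Ursula's £84,000 share passes to Ursula's issue.
Joris's share (£84,000) passes entirely to Nikolai.
Ursula's share (£84,000) is divided into 2 shares of £42,000: Phaedra and Halim each take £42,000.

Thandi: £204,000; Nikolai: £84,000; Phaedra: £42,000; Halim: £42,000; Flora: £84,000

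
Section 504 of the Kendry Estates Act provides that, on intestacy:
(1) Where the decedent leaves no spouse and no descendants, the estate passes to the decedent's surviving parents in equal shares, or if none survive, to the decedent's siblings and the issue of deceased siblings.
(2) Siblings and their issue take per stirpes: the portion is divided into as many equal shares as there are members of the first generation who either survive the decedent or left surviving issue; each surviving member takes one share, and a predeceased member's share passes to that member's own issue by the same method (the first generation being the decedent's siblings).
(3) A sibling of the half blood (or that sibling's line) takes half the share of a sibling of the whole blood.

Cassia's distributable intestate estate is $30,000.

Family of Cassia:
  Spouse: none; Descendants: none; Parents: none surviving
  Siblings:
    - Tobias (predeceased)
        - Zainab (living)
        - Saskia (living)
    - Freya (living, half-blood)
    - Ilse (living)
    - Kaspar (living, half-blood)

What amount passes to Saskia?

The entire $30,000 passes to the siblings and their issue.
Counting each half-blood sibling's line as half a unit, there are 3 units in $30,000, so one unit is $10,000. Whole-blood lines (Tobias and Ilse) take $10,000 each; half-blood lines (Freya and Kaspar) take $5,000 each.
Tobias's share ($10,000) is divided into 2 shares of $5,000: Zainab and Saskia each take $5,000.

Saskia receives $5,000.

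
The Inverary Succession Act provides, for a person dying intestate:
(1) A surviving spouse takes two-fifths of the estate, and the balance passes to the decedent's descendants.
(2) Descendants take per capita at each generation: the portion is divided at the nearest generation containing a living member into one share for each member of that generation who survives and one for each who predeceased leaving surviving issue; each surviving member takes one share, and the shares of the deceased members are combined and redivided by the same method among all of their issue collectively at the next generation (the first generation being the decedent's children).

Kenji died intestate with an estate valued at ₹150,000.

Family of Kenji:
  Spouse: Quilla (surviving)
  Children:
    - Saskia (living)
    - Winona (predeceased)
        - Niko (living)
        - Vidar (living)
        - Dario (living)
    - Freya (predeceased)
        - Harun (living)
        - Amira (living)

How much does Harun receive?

Quilla takes two-fifths of ₹150,000 = ₹60,000. The remaining ₹90,000 passes to the descendants.
The descendants' portion (₹90,000) is divided at the children's generation into 3 shares of ₹30,000. Saskia takes ₹30,000. The 2 shares of the deceased (Winona and Freya) are combined into a pool of ₹60,000.
That pool (₹60,000) is divided at the grandchildren's generation equally among Niko, Vidar, Dario, Harun, and Amira: ₹12,000 each.

Harun receives ₹12,000.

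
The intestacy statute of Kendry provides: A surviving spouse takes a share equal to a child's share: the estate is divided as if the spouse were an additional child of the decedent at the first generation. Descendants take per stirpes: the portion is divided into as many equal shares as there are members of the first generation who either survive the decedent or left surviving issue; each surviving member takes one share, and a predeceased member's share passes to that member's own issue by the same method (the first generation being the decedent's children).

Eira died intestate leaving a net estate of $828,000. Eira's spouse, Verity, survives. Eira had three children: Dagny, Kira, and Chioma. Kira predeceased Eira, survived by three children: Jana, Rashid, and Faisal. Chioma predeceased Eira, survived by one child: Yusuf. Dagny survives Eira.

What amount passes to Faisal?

The spouse counts as an additional share at the children's level, so there are 4 primary shares of $207,000. Verity takes one such share ($207,000).
The children's combined portion ($621,000) is divided into 3 shares of $207,000: Dagny takes $207,000; Kira's $207,000 share passes to Kira's issue; Chioma's $207,000 share passes to Chioma's issue.
Kira's share ($207,000) is divided into 3 shares of $69,000: Jana, Rashid, and Faisal each take $69,000.
Chioma's share ($207,000) passes entirely to Yusuf.

Faisal receives $69,000.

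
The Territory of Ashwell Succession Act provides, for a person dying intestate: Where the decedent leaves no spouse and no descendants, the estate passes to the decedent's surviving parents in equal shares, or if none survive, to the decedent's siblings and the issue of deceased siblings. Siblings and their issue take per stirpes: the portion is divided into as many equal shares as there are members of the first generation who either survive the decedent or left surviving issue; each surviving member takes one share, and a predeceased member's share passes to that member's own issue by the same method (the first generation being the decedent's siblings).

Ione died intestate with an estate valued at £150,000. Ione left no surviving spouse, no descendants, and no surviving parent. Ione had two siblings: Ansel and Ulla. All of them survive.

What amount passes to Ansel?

The entire £150,000 passes to the siblings and their issue.
That amount (£150,000) is divided into 2 shares of £75,000: Ansel and Ulla each take £75,000.

Ansel receives £75,000.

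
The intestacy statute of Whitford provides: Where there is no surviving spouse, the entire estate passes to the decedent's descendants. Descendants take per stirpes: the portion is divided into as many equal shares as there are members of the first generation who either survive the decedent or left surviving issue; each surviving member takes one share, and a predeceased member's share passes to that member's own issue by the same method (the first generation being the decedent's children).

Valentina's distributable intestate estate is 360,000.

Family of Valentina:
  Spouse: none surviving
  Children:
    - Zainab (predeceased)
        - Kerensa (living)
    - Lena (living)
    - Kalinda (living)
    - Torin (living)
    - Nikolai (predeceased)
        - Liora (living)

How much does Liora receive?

The entire 360,000 passes to the descendants.
That amount (360,000) is divided into 5 shares of 72,000: Lena, Kalinda, and Torin each take 72,000; Zainab's 72,000 share passes to Zainab's issue; Nikolai's 72,000 share passes to Nikolai's issue.
Zainab's share (72,000) passes entirely to Kerensa.
Nikolai's share (72,000) passes entirely to Liora.

Liora receives 72,000.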